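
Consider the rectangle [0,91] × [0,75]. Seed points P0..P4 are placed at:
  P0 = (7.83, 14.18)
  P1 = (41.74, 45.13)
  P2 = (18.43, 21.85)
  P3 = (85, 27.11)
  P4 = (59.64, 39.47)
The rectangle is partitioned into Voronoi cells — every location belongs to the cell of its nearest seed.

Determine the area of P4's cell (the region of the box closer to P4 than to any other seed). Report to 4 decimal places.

Area of P4's cell: 1739.3470

1. box [0,91]×[0,75]: [(0, 0) (91, 0) (91, 75) (0, 75)]
2. ⊥bis P4·P0 via (33.735,26.825): [(46.8291, 0) (91, 0) (91, 75) (10.2194, 75)]  |A|=4685.6838
3. ⊥bis P4·P1 via (50.69,42.3): [(41.055, 11.8289) (46.8291, 0) (91, 0) (91, 75) (61.0298, 75)]  |A|=3080.8098
4. ⊥bis P4·P2 via (39.035,30.66): [(43.6192, 19.9383) (52.1442, 0) (91, 0) (91, 75) (61.0298, 75)]  |A|=2989.2447
5. ⊥bis P4·P3 via (72.32,33.29): [(43.6192, 19.9383) (52.1442, 0) (56.0951, 0) (91, 71.6172) (91, 75) (61.0298, 75)]  |A|=1739.347
6. canonical 6-gon: [(43.6192, 19.9383) (52.1442, 0) (56.0951, 0) (91, 71.6172) (91, 75) (61.0298, 75)]
7. shoelace: 1739.347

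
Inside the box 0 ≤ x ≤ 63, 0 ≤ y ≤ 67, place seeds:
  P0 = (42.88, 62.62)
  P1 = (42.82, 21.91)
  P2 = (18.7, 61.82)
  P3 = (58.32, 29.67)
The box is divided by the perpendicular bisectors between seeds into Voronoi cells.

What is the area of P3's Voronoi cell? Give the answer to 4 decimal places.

Area of P3's cell: 527.2347

1. box [0,63]×[0,67]: [(0, 0) (63, 0) (63, 67) (0, 67)]
2. ⊥bis P3·P0 via (50.6,46.145): [(0, 22.4344) (0, 0) (63, 0) (63, 51.9555)]  |A|=2343.2821
3. ⊥bis P3·P1 via (50.57,25.79): [(42.3215, 42.2658) (63, 0.962) (63, 51.9555)]  |A|=527.2347
4. ⊥bis P3·P2 via (38.51,45.745): [(42.3215, 42.2658) (63, 0.962) (63, 51.9555)]  |A|=527.2347
5. canonical 3-gon: [(42.3215, 42.2658) (63, 0.962) (63, 51.9555)]
6. shoelace: 527.2347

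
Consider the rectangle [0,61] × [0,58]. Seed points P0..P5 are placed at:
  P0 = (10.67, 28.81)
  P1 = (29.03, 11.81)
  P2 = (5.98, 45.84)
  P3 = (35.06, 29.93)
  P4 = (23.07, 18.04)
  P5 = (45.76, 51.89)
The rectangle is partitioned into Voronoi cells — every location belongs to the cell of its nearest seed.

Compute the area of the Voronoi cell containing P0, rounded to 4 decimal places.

1. box [0,61]×[0,58]: [(0, 0) (61, 0) (61, 58) (0, 58)]
2. ⊥bis P0·P1 via (19.85,20.31): [(0, 0) (1.0444, 0) (54.7481, 58) (0, 58)]  |A|=1617.9852
3. ⊥bis P0·P2 via (8.325,37.325): [(0, 35.0323) (0, 0) (1.0444, 0) (44.9418, 47.4091)]  |A|=811.9657
4. ⊥bis P0·P3 via (22.865,29.37): [(22.3227, 41.1799) (0, 35.0323) (0, 0) (1.0444, 0) (23.1189, 23.8404)]  |A|=613.3841
5. ⊥bis P0·P4 via (16.87,23.425): [(22.8232, 30.2792) (22.3227, 41.1799) (0, 35.0323) (0, 4.0018)]  |A|=477.3135
6. ⊥bis P0·P5 via (28.215,40.35): [(22.8232, 30.2792) (22.3227, 41.1799) (0, 35.0323) (0, 4.0018)]  |A|=477.3135
7. canonical 4-gon: [(22.8232, 30.2792) (22.3227, 41.1799) (0, 35.0323) (0, 4.0018)]
8. shoelace: 477.3135

Area of P0's cell: 477.3135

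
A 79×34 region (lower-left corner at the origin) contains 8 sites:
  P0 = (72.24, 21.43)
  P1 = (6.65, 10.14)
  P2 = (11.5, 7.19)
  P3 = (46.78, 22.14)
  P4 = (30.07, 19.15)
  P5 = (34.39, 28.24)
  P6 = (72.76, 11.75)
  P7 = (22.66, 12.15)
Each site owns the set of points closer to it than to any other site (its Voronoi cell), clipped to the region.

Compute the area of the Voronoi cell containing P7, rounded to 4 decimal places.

Area of P7's cell: 339.9715

1. box [0,79]×[0,34]: [(0, 0) (79, 0) (79, 34) (0, 34)]
2. ⊥bis P7·P0 via (47.45,16.79): [(0, 0) (50.5926, 0) (44.2288, 34) (0, 34)]  |A|=1611.9636
3. ⊥bis P7·P1 via (14.655,11.145): [(16.0542, 0) (50.5926, 0) (44.2288, 34) (11.7856, 34)]  |A|=1138.6861
4. ⊥bis P7·P2 via (17.08,9.67): [(13.9584, 16.6936) (21.3778, 0) (50.5926, 0) (44.2288, 34) (11.7856, 34)]  |A|=1094.2514
5. ⊥bis P7·P3 via (34.72,17.145): [(13.9584, 16.6936) (21.3778, 0) (41.8211, 0) (27.739, 34) (11.7856, 34)]  |A|=664.8097
6. ⊥bis P7·P4 via (26.365,15.65): [(12.2079, 30.6363) (13.9584, 16.6936) (21.3778, 0) (41.1491, 0)]  |A|=339.9715
7. ⊥bis P7·P5 via (28.525,20.195): [(12.2079, 30.6363) (13.9584, 16.6936) (21.3778, 0) (41.1491, 0)]  |A|=339.9715
8. ⊥bis P7·P6 via (47.71,11.95): [(12.2079, 30.6363) (13.9584, 16.6936) (21.3778, 0) (41.1491, 0)]  |A|=339.9715
9. canonical 4-gon: [(12.2079, 30.6363) (13.9584, 16.6936) (21.3778, 0) (41.1491, 0)]
10. shoelace: 339.9715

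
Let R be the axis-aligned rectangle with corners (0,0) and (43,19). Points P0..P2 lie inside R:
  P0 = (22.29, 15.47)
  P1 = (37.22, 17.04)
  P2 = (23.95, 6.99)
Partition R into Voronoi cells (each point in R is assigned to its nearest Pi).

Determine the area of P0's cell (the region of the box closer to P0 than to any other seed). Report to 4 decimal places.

1. box [0,43]×[0,19]: [(0, 0) (43, 0) (43, 19) (0, 19)]
2. ⊥bis P0·P1 via (29.755,16.255): [(0, 0) (31.4643, 0) (29.4663, 19) (0, 19)]  |A|=578.8414
3. ⊥bis P0·P2 via (23.12,11.23): [(0, 6.7042) (30.1389, 12.604) (29.4663, 19) (0, 19)]  |A|=279.5254
4. canonical 4-gon: [(0, 6.7042) (30.1389, 12.604) (29.4663, 19) (0, 19)]
5. shoelace: 279.5254

Area of P0's cell: 279.5254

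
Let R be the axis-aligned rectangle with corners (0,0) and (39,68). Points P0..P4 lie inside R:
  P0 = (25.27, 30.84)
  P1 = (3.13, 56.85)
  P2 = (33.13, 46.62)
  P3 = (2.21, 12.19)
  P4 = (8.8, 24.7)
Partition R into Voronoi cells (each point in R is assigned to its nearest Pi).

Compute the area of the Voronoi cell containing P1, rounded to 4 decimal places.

Area of P1's cell: 510.3134

1. box [0,39]×[0,68]: [(0, 0) (39, 0) (39, 68) (0, 68)]
2. ⊥bis P1·P0 via (14.2,43.845): [(0, 31.7578) (39, 64.955) (39, 68) (0, 68)]  |A|=766.0997
3. ⊥bis P1·P2 via (18.13,51.735): [(0, 31.7578) (15.9464, 45.3316) (23.6764, 68) (0, 68)]  |A|=557.3198
4. ⊥bis P1·P3 via (2.67,34.52): [(0, 34.575) (3.2314, 34.5084) (15.9464, 45.3316) (23.6764, 68) (0, 68)]  |A|=552.768
5. ⊥bis P1·P4 via (5.965,40.775): [(0, 39.723) (11.8029, 41.8046) (15.9464, 45.3316) (23.6764, 68) (0, 68)]  |A|=510.3134
6. canonical 5-gon: [(0, 39.723) (11.8029, 41.8046) (15.9464, 45.3316) (23.6764, 68) (0, 68)]
7. shoelace: 510.3134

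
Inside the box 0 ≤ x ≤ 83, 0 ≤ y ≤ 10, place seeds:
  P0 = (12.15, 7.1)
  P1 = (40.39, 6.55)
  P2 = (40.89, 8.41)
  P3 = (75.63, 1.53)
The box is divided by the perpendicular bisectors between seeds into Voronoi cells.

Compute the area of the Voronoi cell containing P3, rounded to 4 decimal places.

1. box [0,83]×[0,10]: [(0, 0) (83, 0) (83, 10) (0, 10)]
2. ⊥bis P3·P0 via (43.89,4.315): [(43.5114, 0) (83, 0) (83, 10) (44.3888, 10)]  |A|=390.499
3. ⊥bis P3·P1 via (58.01,4.04): [(57.4345, 0) (83, 0) (83, 10) (58.859, 10)]  |A|=248.5325
4. ⊥bis P3·P2 via (58.26,4.97): [(57.8413, 2.856) (57.4345, 0) (83, 0) (83, 10) (59.2562, 10)]  |A|=247.1139
5. canonical 5-gon: [(57.8413, 2.856) (57.4345, 0) (83, 0) (83, 10) (59.2562, 10)]
6. shoelace: 247.1139

Area of P3's cell: 247.1139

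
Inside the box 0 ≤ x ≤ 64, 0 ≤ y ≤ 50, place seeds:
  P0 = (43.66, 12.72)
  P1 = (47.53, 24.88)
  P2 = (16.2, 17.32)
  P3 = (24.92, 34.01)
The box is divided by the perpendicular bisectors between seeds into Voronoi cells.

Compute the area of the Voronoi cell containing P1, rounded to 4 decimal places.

Area of P1's cell: 831.7133

1. box [0,64]×[0,50]: [(0, 0) (64, 0) (64, 50) (0, 50)]
2. ⊥bis P1·P0 via (45.595,18.8): [(0, 33.3109) (64, 12.9425) (64, 50) (0, 50)]  |A|=1719.8913
3. ⊥bis P1·P2 via (31.865,21.1): [(31.324, 23.3418) (64, 12.9425) (64, 50) (24.8914, 50)]  |A|=1126.7273
4. ⊥bis P1·P3 via (36.225,29.445): [(33.4831, 22.6547) (64, 12.9425) (64, 50) (44.5252, 50)]  |A|=831.7133
5. canonical 4-gon: [(33.4831, 22.6547) (64, 12.9425) (64, 50) (44.5252, 50)]
6. shoelace: 831.7133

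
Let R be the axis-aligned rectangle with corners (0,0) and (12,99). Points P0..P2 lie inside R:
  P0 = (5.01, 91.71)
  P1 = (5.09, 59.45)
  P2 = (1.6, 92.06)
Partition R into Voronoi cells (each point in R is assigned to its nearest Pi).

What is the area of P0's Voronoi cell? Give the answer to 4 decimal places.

Area of P0's cell: 214.6370

1. box [0,12]×[0,99]: [(0, 0) (12, 0) (12, 99) (0, 99)]
2. ⊥bis P0·P1 via (5.05,75.58): [(0, 75.5675) (12, 75.5972) (12, 99) (0, 99)]  |A|=281.0117
3. ⊥bis P0·P2 via (3.305,91.885): [(1.6306, 75.5715) (12, 75.5972) (12, 99) (4.0353, 99)]  |A|=214.637
4. canonical 4-gon: [(1.6306, 75.5715) (12, 75.5972) (12, 99) (4.0353, 99)]
5. shoelace: 214.637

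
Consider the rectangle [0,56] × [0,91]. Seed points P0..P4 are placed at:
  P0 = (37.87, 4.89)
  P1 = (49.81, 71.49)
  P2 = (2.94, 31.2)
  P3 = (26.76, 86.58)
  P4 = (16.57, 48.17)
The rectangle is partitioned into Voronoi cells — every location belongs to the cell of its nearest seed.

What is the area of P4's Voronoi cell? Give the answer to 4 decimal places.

1. box [0,56]×[0,91]: [(0, 0) (56, 0) (56, 91) (0, 91)]
2. ⊥bis P4·P0 via (27.22,26.53): [(0, 13.1338) (56, 40.6939) (56, 91) (0, 91)]  |A|=3588.8231
3. ⊥bis P4·P1 via (33.19,59.83): [(0, 13.1338) (49.0239, 37.2606) (11.3222, 91) (0, 91)]  |A|=2212.8748
4. ⊥bis P4·P2 via (9.755,39.685): [(0, 47.52) (26.5464, 26.1985) (49.0239, 37.2606) (11.3222, 91) (0, 91)]  |A|=1756.4604
5. ⊥bis P4·P3 via (21.665,67.375): [(0, 73.1226) (0, 47.52) (26.5464, 26.1985) (49.0239, 37.2606) (29.3218, 65.3437)]  |A|=1349.1186
6. canonical 5-gon: [(0, 73.1226) (0, 47.52) (26.5464, 26.1985) (49.0239, 37.2606) (29.3218, 65.3437)]
7. shoelace: 1349.1186

Area of P4's cell: 1349.1186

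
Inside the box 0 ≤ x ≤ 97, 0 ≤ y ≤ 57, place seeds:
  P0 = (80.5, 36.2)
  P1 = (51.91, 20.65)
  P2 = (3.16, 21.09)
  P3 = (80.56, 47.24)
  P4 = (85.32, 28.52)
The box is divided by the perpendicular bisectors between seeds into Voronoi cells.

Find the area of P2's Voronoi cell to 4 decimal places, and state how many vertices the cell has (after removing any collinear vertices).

1. box [0,97]×[0,57]: [(0, 0) (97, 0) (97, 57) (0, 57)]
2. ⊥bis P2·P0 via (41.83,28.645): [(0, 0) (47.4264, 0) (36.2903, 57) (0, 57)]  |A|=2385.9247
3. ⊥bis P2·P1 via (27.535,20.87): [(0, 0) (27.3466, 0) (27.8611, 57) (0, 57)]  |A|=1573.4203
4. ⊥bis P2·P3 via (41.86,34.165): [(0, 0) (27.3466, 0) (27.8611, 57) (0, 57)]  |A|=1573.4203
5. ⊥bis P2·P4 via (44.24,24.805): [(0, 0) (27.3466, 0) (27.8611, 57) (0, 57)]  |A|=1573.4203
6. canonical 4-gon: [(0, 0) (27.3466, 0) (27.8611, 57) (0, 57)]
7. shoelace: 1573.4203

Area of P2's cell: 1573.4203 (4 vertices)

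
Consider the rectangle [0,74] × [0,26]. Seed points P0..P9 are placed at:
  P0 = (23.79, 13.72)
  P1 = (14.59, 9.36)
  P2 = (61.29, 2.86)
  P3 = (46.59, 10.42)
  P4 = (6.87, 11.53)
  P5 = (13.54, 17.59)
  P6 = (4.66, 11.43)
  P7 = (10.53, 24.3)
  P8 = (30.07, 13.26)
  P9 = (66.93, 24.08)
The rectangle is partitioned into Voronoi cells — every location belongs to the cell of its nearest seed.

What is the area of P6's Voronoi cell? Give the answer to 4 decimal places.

Area of P6's cell: 117.1604

1. box [0,74]×[0,26]: [(0, 0) (74, 0) (74, 26) (0, 26)]
2. ⊥bis P6·P0 via (14.225,12.575): [(0, 0) (15.7303, 0) (12.6179, 26) (0, 26)]  |A|=368.5272
3. ⊥bis P6·P1 via (9.625,10.395): [(0, 0) (7.4581, 0) (12.7128, 25.2075) (12.6179, 26) (0, 26)]  |A|=264.2659
4. ⊥bis P6·P2 via (32.975,7.145): [(0, 0) (7.4581, 0) (12.7128, 25.2075) (12.6179, 26) (0, 26)]  |A|=264.2659
5. ⊥bis P6·P3 via (25.625,10.925): [(0, 0) (7.4581, 0) (12.7128, 25.2075) (12.6179, 26) (0, 26)]  |A|=264.2659
6. ⊥bis P6·P4 via (5.765,11.48): [(0, 0) (6.2845, 0) (5.108, 26) (0, 26)]  |A|=148.1018
7. ⊥bis P6·P5 via (9.1,14.51): [(0, 0) (6.2845, 0) (5.3856, 19.8645) (1.1295, 26) (0, 26)]  |A|=135.8967
8. ⊥bis P6·P7 via (7.595,17.865): [(0, 21.3291) (0, 0) (6.2845, 0) (5.4314, 18.8518)]  |A|=117.1604
9. ⊥bis P6·P8 via (17.365,12.345): [(0, 21.3291) (0, 0) (6.2845, 0) (5.4314, 18.8518)]  |A|=117.1604
10. ⊥bis P6·P9 via (35.795,17.755): [(0, 21.3291) (0, 0) (6.2845, 0) (5.4314, 18.8518)]  |A|=117.1604
11. canonical 4-gon: [(0, 21.3291) (0, 0) (6.2845, 0) (5.4314, 18.8518)]
12. shoelace: 117.1604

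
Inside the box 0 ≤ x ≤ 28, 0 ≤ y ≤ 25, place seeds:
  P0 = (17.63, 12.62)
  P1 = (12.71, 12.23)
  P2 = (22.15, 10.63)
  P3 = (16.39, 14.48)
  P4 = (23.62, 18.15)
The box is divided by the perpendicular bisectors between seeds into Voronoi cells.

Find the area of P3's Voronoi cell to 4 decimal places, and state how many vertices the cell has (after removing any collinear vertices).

Area of P3's cell: 83.4568 (4 vertices)

1. box [0,28]×[0,25]: [(0, 0) (28, 0) (28, 25) (0, 25)]
2. ⊥bis P3·P0 via (17.01,13.55): [(0, 2.21) (28, 20.8767) (28, 25) (0, 25)]  |A|=376.7867
3. ⊥bis P3·P1 via (14.55,13.355): [(15.1777, 12.3284) (28, 20.8767) (28, 25) (7.4301, 25)]  |A|=156.7618
4. ⊥bis P3·P2 via (19.27,12.555): [(15.1777, 12.3284) (22.2861, 17.0674) (27.5883, 25) (7.4301, 25)]  |A|=143.3486
5. ⊥bis P3·P4 via (20.005,16.315): [(15.1777, 12.3284) (20.2964, 15.7409) (15.5964, 25) (7.4301, 25)]  |A|=83.4568
6. canonical 4-gon: [(15.1777, 12.3284) (20.2964, 15.7409) (15.5964, 25) (7.4301, 25)]
7. shoelace: 83.4568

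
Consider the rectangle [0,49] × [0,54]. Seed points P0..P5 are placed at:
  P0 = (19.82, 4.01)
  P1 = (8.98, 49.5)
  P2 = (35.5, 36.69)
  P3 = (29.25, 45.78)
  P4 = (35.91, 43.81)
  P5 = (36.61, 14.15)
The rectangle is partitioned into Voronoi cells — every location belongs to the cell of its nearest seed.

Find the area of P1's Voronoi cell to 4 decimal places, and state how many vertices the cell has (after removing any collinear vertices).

1. box [0,49]×[0,54]: [(0, 0) (49, 0) (49, 54) (0, 54)]
2. ⊥bis P1·P0 via (14.4,26.755): [(0, 23.3236) (49, 35) (49, 54) (0, 54)]  |A|=1217.0732
3. ⊥bis P1·P2 via (22.24,43.095): [(0, 23.3236) (14.3404, 26.7408) (27.5075, 54) (0, 54)]  |A|=594.8719
4. ⊥bis P1·P3 via (19.115,47.64): [(0, 23.3236) (14.3404, 26.7408) (15.855, 29.8763) (20.2822, 54) (0, 54)]  |A|=507.7221
5. ⊥bis P1·P4 via (22.445,46.655): [(0, 23.3236) (14.3404, 26.7408) (15.855, 29.8763) (20.2822, 54) (0, 54)]  |A|=507.7221
6. ⊥bis P1·P5 via (22.795,31.825): [(0, 23.3236) (14.3404, 26.7408) (15.855, 29.8763) (20.2822, 54) (0, 54)]  |A|=507.7221
7. canonical 5-gon: [(0, 23.3236) (14.3404, 26.7408) (15.855, 29.8763) (20.2822, 54) (0, 54)]
8. shoelace: 507.7221

Area of P1's cell: 507.7221 (5 vertices)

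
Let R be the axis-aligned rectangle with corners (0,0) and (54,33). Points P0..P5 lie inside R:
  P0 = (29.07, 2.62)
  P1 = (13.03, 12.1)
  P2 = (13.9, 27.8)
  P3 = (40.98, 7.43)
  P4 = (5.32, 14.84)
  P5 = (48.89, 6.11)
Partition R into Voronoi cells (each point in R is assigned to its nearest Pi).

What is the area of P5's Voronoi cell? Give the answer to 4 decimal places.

1. box [0,54]×[0,33]: [(0, 0) (54, 0) (54, 33) (0, 33)]
2. ⊥bis P5·P0 via (38.98,4.365): [(39.7486, 0) (54, 0) (54, 33) (33.9378, 33)]  |A|=566.174
3. ⊥bis P5·P1 via (30.96,9.105): [(34.458, 30.046) (39.7486, 0) (54, 0) (54, 33) (34.9514, 33)]  |A|=564.677
4. ⊥bis P5·P2 via (31.395,16.955): [(35.5756, 23.699) (39.7486, 0) (54, 0) (54, 33) (41.3412, 33)]  |A|=531.7449
5. ⊥bis P5·P3 via (44.935,6.77): [(43.8052, 0) (54, 0) (54, 33) (49.3122, 33)]  |A|=245.5623
6. ⊥bis P5·P4 via (27.105,10.475): [(43.8052, 0) (54, 0) (54, 33) (49.3122, 33)]  |A|=245.5623
7. canonical 4-gon: [(43.8052, 0) (54, 0) (54, 33) (49.3122, 33)]
8. shoelace: 245.5623

Area of P5's cell: 245.5623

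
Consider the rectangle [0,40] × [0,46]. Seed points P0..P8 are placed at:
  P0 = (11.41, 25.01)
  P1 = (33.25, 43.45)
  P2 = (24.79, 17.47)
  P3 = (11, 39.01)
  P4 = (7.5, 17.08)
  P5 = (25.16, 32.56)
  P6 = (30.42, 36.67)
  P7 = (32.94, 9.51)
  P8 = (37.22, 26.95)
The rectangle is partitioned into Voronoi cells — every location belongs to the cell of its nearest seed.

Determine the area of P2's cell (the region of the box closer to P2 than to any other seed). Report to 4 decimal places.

Area of P2's cell: 240.0595

1. box [0,40]×[0,46]: [(0, 0) (40, 0) (40, 46) (0, 46)]
2. ⊥bis P2·P0 via (18.1,21.24): [(6.1307, 0) (40, 0) (40, 46) (32.0529, 46)]  |A|=961.7768
3. ⊥bis P2·P1 via (29.02,30.46): [(24.1833, 32.035) (6.1307, 0) (40, 0) (40, 26.8845)]  |A|=755.1145
4. ⊥bis P2·P3 via (17.895,28.24): [(24.1833, 32.035) (6.1307, 0) (40, 0) (40, 26.8845)]  |A|=755.1145
5. ⊥bis P2·P4 via (16.145,17.275): [(24.1833, 32.035) (16.1342, 17.7517) (16.5347, 0) (40, 0) (40, 26.8845)]  |A|=662.7702
6. ⊥bis P2·P5 via (24.975,25.015): [(20.292, 25.1298) (16.1342, 17.7517) (16.5347, 0) (40, 0) (40, 24.6466)]  |A|=576.0881
7. ⊥bis P2·P6 via (27.605,27.07): [(35.4926, 24.7571) (20.292, 25.1298) (16.1342, 17.7517) (16.5347, 0) (40, 0) (40, 23.4354)]  |A|=573.3585
8. ⊥bis P2·P7 via (28.865,13.49): [(38.895, 23.7594) (35.4926, 24.7571) (20.292, 25.1298) (16.1342, 17.7517) (16.5156, 0.8458)]  |A|=271.9662
9. ⊥bis P2·P8 via (31.005,22.21): [(33.8011, 18.5439) (28.9399, 24.9178) (20.292, 25.1298) (16.1342, 17.7517) (16.5156, 0.8458)]  |A|=240.0595
10. canonical 5-gon: [(33.8011, 18.5439) (28.9399, 24.9178) (20.292, 25.1298) (16.1342, 17.7517) (16.5156, 0.8458)]
11. shoelace: 240.0595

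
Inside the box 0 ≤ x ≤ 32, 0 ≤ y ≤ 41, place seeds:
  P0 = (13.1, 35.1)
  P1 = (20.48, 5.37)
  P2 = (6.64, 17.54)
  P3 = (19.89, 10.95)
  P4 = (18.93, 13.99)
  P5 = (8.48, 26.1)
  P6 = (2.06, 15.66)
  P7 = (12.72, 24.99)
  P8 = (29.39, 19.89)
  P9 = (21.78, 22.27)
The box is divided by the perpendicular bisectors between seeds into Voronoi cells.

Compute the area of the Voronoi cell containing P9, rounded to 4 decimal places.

1. box [0,32]×[0,41]: [(0, 0) (32, 0) (32, 41) (0, 41)]
2. ⊥bis P9·P0 via (17.44,28.685): [(0, 16.8862) (0, 0) (32, 0) (32, 38.5354)]  |A|=886.7451
3. ⊥bis P9·P1 via (21.13,13.82): [(0, 16.8862) (0, 15.4454) (32, 12.9838) (32, 38.5354)]  |A|=431.8774
4. ⊥bis P9·P2 via (14.21,19.905): [(12.5092, 25.3491) (15.9875, 14.2156) (32, 12.9838) (32, 38.5354)]  |A|=336.0064
5. ⊥bis P9·P3 via (20.835,16.61): [(12.5092, 25.3491) (14.9315, 17.5957) (32, 14.7459) (32, 38.5354)]  |A|=294.5573
6. ⊥bis P9·P4 via (20.355,18.13): [(12.5092, 25.3491) (14.0909, 20.2861) (28.4787, 15.3338) (32, 14.7459) (32, 38.5354)]  |A|=277.2838
7. ⊥bis P9·P5 via (15.13,24.185): [(16.1805, 27.8329) (14.0474, 20.4255) (14.0909, 20.2861) (28.4787, 15.3338) (32, 14.7459) (32, 38.5354)]  |A|=266.3355
8. ⊥bis P9·P6 via (11.92,18.965): [(16.1805, 27.8329) (14.0474, 20.4255) (14.0909, 20.2861) (28.4787, 15.3338) (32, 14.7459) (32, 38.5354)]  |A|=266.3355
9. ⊥bis P9·P7 via (17.25,23.63): [(19.106, 29.8121) (16.0442, 19.6138) (28.4787, 15.3338) (32, 14.7459) (32, 38.5354)]  |A|=246.0647
10. ⊥bis P9·P8 via (25.585,21.08): [(30.7876, 37.7152) (19.106, 29.8121) (16.0442, 19.6138) (24.2438, 16.7915)]  |A|=142.4844
11. canonical 4-gon: [(30.7876, 37.7152) (19.106, 29.8121) (16.0442, 19.6138) (24.2438, 16.7915)]
12. shoelace: 142.4844

Area of P9's cell: 142.4844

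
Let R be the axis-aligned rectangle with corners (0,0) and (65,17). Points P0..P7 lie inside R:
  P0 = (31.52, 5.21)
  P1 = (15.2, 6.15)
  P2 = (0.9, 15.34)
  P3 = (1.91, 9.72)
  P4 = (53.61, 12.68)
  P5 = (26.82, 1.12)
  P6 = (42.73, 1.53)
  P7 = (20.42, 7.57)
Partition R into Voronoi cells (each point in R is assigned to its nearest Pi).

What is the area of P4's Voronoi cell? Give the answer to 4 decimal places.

1. box [0,65]×[0,17]: [(0, 0) (65, 0) (65, 17) (0, 17)]
2. ⊥bis P4·P0 via (42.565,8.945): [(45.5899, 0) (65, 0) (65, 17) (39.8411, 17)]  |A|=378.8368
3. ⊥bis P4·P1 via (34.405,9.415): [(45.5899, 0) (65, 0) (65, 17) (39.8411, 17)]  |A|=378.8368
4. ⊥bis P4·P2 via (27.255,14.01): [(45.5899, 0) (65, 0) (65, 17) (39.8411, 17)]  |A|=378.8368
5. ⊥bis P4·P3 via (27.76,11.2): [(45.5899, 0) (65, 0) (65, 17) (39.8411, 17)]  |A|=378.8368
6. ⊥bis P4·P5 via (40.215,6.9): [(45.5899, 0) (65, 0) (65, 17) (39.8411, 17)]  |A|=378.8368
7. ⊥bis P4·P6 via (48.17,7.105): [(40.7333, 14.3616) (55.4513, 0) (65, 0) (65, 17) (39.8411, 17)]  |A|=308.0236
8. ⊥bis P4·P7 via (37.015,10.125): [(40.7333, 14.3616) (55.4513, 0) (65, 0) (65, 17) (39.8411, 17)]  |A|=308.0236
9. canonical 5-gon: [(40.7333, 14.3616) (55.4513, 0) (65, 0) (65, 17) (39.8411, 17)]
10. shoelace: 308.0236

Area of P4's cell: 308.0236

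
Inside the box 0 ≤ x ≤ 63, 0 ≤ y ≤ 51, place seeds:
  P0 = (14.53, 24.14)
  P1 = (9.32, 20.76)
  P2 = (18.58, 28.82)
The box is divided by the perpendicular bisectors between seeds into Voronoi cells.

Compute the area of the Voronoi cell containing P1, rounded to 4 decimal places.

1. box [0,63]×[0,51]: [(0, 0) (63, 0) (63, 51) (0, 51)]
2. ⊥bis P1·P0 via (11.925,22.45): [(0, 40.8314) (0, 0) (26.4895, 0)]  |A|=540.802
3. ⊥bis P1·P2 via (13.95,24.79): [(0.037, 40.7744) (0, 40.8169) (0, 0) (26.4895, 0)]  |A|=540.8017
4. canonical 4-gon: [(0.037, 40.7744) (0, 40.8169) (0, 0) (26.4895, 0)]
5. shoelace: 540.8017

Area of P1's cell: 540.8017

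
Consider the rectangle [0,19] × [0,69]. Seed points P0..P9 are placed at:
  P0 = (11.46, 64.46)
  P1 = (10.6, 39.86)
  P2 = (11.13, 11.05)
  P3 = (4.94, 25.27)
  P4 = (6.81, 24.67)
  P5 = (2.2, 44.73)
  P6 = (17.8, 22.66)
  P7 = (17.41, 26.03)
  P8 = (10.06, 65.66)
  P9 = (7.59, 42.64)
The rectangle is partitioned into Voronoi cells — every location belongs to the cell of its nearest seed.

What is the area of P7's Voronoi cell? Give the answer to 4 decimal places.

1. box [0,19]×[0,69]: [(0, 0) (19, 0) (19, 69) (0, 69)]
2. ⊥bis P7·P0 via (14.435,45.245): [(0, 43.0101) (0, 0) (19, 0) (19, 45.9518)]  |A|=845.1377
3. ⊥bis P7·P1 via (14.005,32.945): [(0, 26.0488) (0, 0) (19, 0) (19, 35.4046)]  |A|=583.8074
4. ⊥bis P7·P2 via (14.27,18.54): [(0, 26.0488) (0, 24.5223) (19, 16.5571) (19, 35.4046)]  |A|=193.5529
5. ⊥bis P7·P3 via (11.175,25.65): [(10.8258, 31.3795) (11.5385, 19.6851) (19, 16.5571) (19, 35.4046)]  |A|=119.5457
6. ⊥bis P7·P4 via (12.11,25.35): [(11.3061, 31.616) (12.9106, 19.1099) (19, 16.5571) (19, 35.4046)]  |A|=108.5351
7. ⊥bis P7·P5 via (9.805,35.38): [(11.3061, 31.616) (12.9106, 19.1099) (19, 16.5571) (19, 35.4046)]  |A|=108.5351
8. ⊥bis P7·P6 via (17.605,24.345): [(11.3061, 31.616) (12.3175, 23.7331) (19, 24.5064) (19, 35.4046)]  |A|=68.6549
9. ⊥bis P7·P8 via (13.735,45.845): [(11.3061, 31.616) (12.3175, 23.7331) (19, 24.5064) (19, 35.4046)]  |A|=68.6549
10. ⊥bis P7·P9 via (12.5,34.335): [(11.3061, 31.616) (12.3175, 23.7331) (19, 24.5064) (19, 35.4046)]  |A|=68.6549
11. canonical 4-gon: [(11.3061, 31.616) (12.3175, 23.7331) (19, 24.5064) (19, 35.4046)]
12. shoelace: 68.6549

Area of P7's cell: 68.6549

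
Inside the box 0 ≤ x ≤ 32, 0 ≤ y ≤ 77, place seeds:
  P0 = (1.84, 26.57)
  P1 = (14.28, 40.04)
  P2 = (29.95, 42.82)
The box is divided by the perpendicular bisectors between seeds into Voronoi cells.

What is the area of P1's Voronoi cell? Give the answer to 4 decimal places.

Area of P1's cell: 962.5587

1. box [0,32]×[0,77]: [(0, 0) (32, 0) (32, 77) (0, 77)]
2. ⊥bis P1·P0 via (8.06,33.305): [(0, 40.7487) (32, 11.1956) (32, 77) (0, 77)]  |A|=1632.8915
3. ⊥bis P1·P2 via (22.115,41.43): [(0, 40.7487) (26.5929, 16.1892) (15.8046, 77) (0, 77)]  |A|=962.5587
4. canonical 4-gon: [(0, 40.7487) (26.5929, 16.1892) (15.8046, 77) (0, 77)]
5. shoelace: 962.5587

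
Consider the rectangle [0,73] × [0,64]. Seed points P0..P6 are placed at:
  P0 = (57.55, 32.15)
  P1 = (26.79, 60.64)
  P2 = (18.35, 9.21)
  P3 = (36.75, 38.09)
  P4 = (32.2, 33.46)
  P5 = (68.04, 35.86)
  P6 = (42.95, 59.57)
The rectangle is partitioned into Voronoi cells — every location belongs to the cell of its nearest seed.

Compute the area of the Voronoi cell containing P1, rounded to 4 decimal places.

Area of P1's cell: 658.1739

1. box [0,73]×[0,64]: [(0, 0) (73, 0) (73, 64) (0, 64)]
2. ⊥bis P1·P0 via (42.17,46.395): [(0, 0.865) (58.4758, 64) (0, 64)]  |A|=1845.9343
3. ⊥bis P1·P2 via (22.57,34.925): [(0, 38.6289) (30.3621, 33.6463) (58.4758, 64) (0, 64)]  |A|=1272.6394
4. ⊥bis P1·P3 via (31.77,49.365): [(0, 38.6289) (5.4412, 37.736) (54.0252, 59.1948) (58.4758, 64) (0, 64)]  |A|=905.9059
5. ⊥bis P1·P4 via (29.495,47.05): [(0, 41.1792) (24.0954, 45.9752) (54.0252, 59.1948) (58.4758, 64) (0, 64)]  |A|=844.436
6. ⊥bis P1·P5 via (47.415,48.25): [(0, 41.1792) (24.0954, 45.9752) (53.9771, 59.1735) (56.8765, 64) (0, 64)]  |A|=840.5081
7. ⊥bis P1·P6 via (34.87,60.105): [(0, 41.1792) (24.0954, 45.9752) (34.2308, 50.4519) (35.1279, 64) (0, 64)]  |A|=658.1739
8. canonical 5-gon: [(0, 41.1792) (24.0954, 45.9752) (34.2308, 50.4519) (35.1279, 64) (0, 64)]
9. shoelace: 658.1739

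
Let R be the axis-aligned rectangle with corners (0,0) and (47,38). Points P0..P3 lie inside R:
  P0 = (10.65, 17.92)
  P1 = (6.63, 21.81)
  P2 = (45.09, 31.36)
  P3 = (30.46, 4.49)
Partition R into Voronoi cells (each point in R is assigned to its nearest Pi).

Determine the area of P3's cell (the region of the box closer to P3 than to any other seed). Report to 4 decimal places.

1. box [0,47]×[0,38]: [(0, 0) (47, 0) (47, 38) (0, 38)]
2. ⊥bis P3·P0 via (20.555,11.205): [(12.9587, 0) (47, 0) (47, 38) (38.7204, 38)]  |A|=804.0973
3. ⊥bis P3·P1 via (18.545,13.15): [(12.9587, 0) (47, 0) (47, 38) (38.7204, 38)]  |A|=804.0973
4. ⊥bis P3·P2 via (37.775,17.925): [(28.5251, 22.9613) (12.9587, 0) (47, 0) (47, 12.9022)]  |A|=510.0008
5. canonical 4-gon: [(28.5251, 22.9613) (12.9587, 0) (47, 0) (47, 12.9022)]
6. shoelace: 510.0008

Area of P3's cell: 510.0008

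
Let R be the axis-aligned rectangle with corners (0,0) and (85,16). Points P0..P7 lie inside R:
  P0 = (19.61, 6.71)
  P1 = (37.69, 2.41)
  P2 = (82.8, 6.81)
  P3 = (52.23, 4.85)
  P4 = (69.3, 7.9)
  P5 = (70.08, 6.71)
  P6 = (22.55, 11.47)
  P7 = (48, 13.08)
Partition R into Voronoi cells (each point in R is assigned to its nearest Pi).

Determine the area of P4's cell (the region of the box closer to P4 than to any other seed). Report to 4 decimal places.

1. box [0,85]×[0,16]: [(0, 0) (85, 0) (85, 16) (0, 16)]
2. ⊥bis P4·P0 via (44.455,7.305): [(44.6299, 0) (85, 0) (85, 16) (44.2468, 16)]  |A|=648.9863
3. ⊥bis P4·P1 via (53.495,5.155): [(54.3903, 0) (85, 0) (85, 16) (51.6114, 16)]  |A|=511.9859
4. ⊥bis P4·P2 via (76.05,7.355): [(54.3903, 0) (75.4562, 0) (76.748, 16) (51.6114, 16)]  |A|=369.6191
5. ⊥bis P4·P3 via (60.765,6.375): [(61.9041, 0) (75.4562, 0) (76.748, 16) (59.0452, 16)]  |A|=250.0388
6. ⊥bis P4·P5 via (69.69,7.305): [(61.5519, 1.9708) (76.4011, 11.7039) (76.748, 16) (59.0452, 16)]  |A|=154.3866
7. ⊥bis P4·P6 via (45.925,9.685): [(61.5519, 1.9708) (76.4011, 11.7039) (76.748, 16) (59.0452, 16)]  |A|=154.3866
8. ⊥bis P4·P7 via (58.65,10.49): [(59.4454, 13.7606) (61.5519, 1.9708) (76.4011, 11.7039) (76.748, 16) (59.99, 16)]  |A|=153.3288
9. canonical 5-gon: [(59.4454, 13.7606) (61.5519, 1.9708) (76.4011, 11.7039) (76.748, 16) (59.99, 16)]
10. shoelace: 153.3288

Area of P4's cell: 153.3288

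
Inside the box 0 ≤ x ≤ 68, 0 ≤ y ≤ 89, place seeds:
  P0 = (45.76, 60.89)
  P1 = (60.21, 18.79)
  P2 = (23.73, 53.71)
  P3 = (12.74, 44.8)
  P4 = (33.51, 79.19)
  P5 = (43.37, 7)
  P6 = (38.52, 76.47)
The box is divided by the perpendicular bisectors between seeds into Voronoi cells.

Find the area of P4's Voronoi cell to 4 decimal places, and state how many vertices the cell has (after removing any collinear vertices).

1. box [0,68]×[0,89]: [(0, 0) (68, 0) (68, 89) (0, 89)]
2. ⊥bis P4·P0 via (39.635,70.04): [(0, 43.5084) (67.9589, 89) (0, 89)]  |A|=1545.7808
3. ⊥bis P4·P1 via (46.86,48.99): [(0, 43.5084) (67.9589, 89) (0, 89)]  |A|=1545.7808
4. ⊥bis P4·P2 via (28.62,66.45): [(0, 77.4352) (32.2122, 65.0712) (67.9589, 89) (0, 89)]  |A|=999.3512
5. ⊥bis P4·P3 via (23.125,61.995): [(0, 77.4352) (32.2122, 65.0712) (67.9589, 89) (0, 89)]  |A|=999.3512
6. ⊥bis P4·P5 via (38.44,43.095): [(0, 77.4352) (32.2122, 65.0712) (67.9589, 89) (0, 89)]  |A|=999.3512
7. ⊥bis P4·P6 via (36.015,77.83): [(0, 77.4352) (29.6268, 66.0635) (42.0794, 89) (0, 89)]  |A|=653.8892
8. canonical 4-gon: [(0, 77.4352) (29.6268, 66.0635) (42.0794, 89) (0, 89)]
9. shoelace: 653.8892

Area of P4's cell: 653.8892 (4 vertices)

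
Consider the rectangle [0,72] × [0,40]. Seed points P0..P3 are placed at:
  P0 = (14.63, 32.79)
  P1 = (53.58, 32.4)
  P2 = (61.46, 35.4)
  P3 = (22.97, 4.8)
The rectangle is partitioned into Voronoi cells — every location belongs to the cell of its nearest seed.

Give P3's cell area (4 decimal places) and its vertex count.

Area of P3's cell: 866.4141 (4 vertices)

1. box [0,72]×[0,40]: [(0, 0) (72, 0) (72, 40) (0, 40)]
2. ⊥bis P3·P0 via (18.8,18.795): [(0, 13.1933) (0, 0) (72, 0) (72, 34.6467)]  |A|=1722.2381
3. ⊥bis P3·P1 via (38.275,18.6): [(34.0122, 23.3277) (0, 13.1933) (0, 0) (55.046, 0)]  |A|=866.4141
4. ⊥bis P3·P2 via (42.215,20.1): [(34.0122, 23.3277) (0, 13.1933) (0, 0) (55.046, 0)]  |A|=866.4141
5. canonical 4-gon: [(34.0122, 23.3277) (0, 13.1933) (0, 0) (55.046, 0)]
6. shoelace: 866.4141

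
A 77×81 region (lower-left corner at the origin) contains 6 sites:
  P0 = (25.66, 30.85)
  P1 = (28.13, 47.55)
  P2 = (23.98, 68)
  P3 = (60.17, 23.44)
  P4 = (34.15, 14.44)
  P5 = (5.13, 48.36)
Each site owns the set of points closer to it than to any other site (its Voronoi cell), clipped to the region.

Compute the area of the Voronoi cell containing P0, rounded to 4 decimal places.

1. box [0,77]×[0,81]: [(0, 0) (77, 0) (77, 81) (0, 81)]
2. ⊥bis P0·P1 via (26.895,39.2): [(0, 43.1779) (0, 0) (77, 0) (77, 31.7893)]  |A|=2886.235
3. ⊥bis P0·P2 via (24.82,49.425): [(0, 43.1779) (0, 0) (77, 0) (77, 31.7893)]  |A|=2886.235
4. ⊥bis P0·P3 via (42.915,27.145): [(44.9307, 36.5324) (0, 43.1779) (0, 0) (37.0864, 0)]  |A|=1647.4345
5. ⊥bis P0·P4 via (29.905,22.645): [(43.4539, 29.6548) (44.9307, 36.5324) (0, 43.1779) (0, 7.1731)]  |A|=941.69
6. ⊥bis P0·P5 via (15.395,39.605): [(43.4539, 29.6548) (44.9307, 36.5324) (16.3765, 40.7557) (0, 21.5548) (0, 7.1731)]  |A|=764.6351
7. canonical 5-gon: [(43.4539, 29.6548) (44.9307, 36.5324) (16.3765, 40.7557) (0, 21.5548) (0, 7.1731)]
8. shoelace: 764.6351

Area of P0's cell: 764.6351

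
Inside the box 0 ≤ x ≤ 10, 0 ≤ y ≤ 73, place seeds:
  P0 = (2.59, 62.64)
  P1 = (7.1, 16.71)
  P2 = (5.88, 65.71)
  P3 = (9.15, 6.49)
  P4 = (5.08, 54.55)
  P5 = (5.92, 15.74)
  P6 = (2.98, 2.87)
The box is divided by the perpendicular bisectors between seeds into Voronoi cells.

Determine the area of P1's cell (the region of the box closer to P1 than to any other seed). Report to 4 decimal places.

1. box [0,10]×[0,73]: [(0, 0) (10, 0) (10, 73) (0, 73)]
2. ⊥bis P1·P0 via (4.845,39.675): [(0, 39.1993) (0, 0) (10, 0) (10, 40.1812)]  |A|=396.9022
3. ⊥bis P1·P2 via (6.49,41.21): [(0, 39.1993) (0, 0) (10, 0) (10, 40.1812)]  |A|=396.9022
4. ⊥bis P1·P3 via (8.125,11.6): [(0, 39.1993) (0, 9.9702) (10, 11.9761) (10, 40.1812)]  |A|=287.1705
5. ⊥bis P1·P4 via (6.09,35.63): [(0, 35.3049) (0, 9.9702) (10, 11.9761) (10, 35.8387)]  |A|=245.9865
6. ⊥bis P1·P5 via (6.51,16.225): [(0, 35.3049) (0, 24.1444) (10, 11.9794) (10, 35.8387)]  |A|=175.0991
7. ⊥bis P1·P6 via (5.04,9.79): [(0, 35.3049) (0, 24.1444) (10, 11.9794) (10, 35.8387)]  |A|=175.0991
8. canonical 4-gon: [(0, 35.3049) (0, 24.1444) (10, 11.9794) (10, 35.8387)]
9. shoelace: 175.0991

Area of P1's cell: 175.0991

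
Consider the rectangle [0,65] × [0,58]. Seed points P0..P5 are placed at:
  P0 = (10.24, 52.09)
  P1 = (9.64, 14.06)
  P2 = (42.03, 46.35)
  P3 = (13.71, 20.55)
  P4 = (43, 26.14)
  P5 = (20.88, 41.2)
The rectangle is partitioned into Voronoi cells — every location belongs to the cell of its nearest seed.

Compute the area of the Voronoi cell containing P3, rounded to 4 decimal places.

1. box [0,65]×[0,58]: [(0, 0) (65, 0) (65, 58) (0, 58)]
2. ⊥bis P3·P0 via (11.975,36.32): [(0, 35.0025) (0, 0) (65, 0) (65, 42.1538)]  |A|=2507.5791
3. ⊥bis P3·P1 via (11.675,17.305): [(0, 35.0025) (0, 24.6266) (39.2695, 0) (65, 0) (65, 42.1538)]  |A|=2024.0423
4. ⊥bis P3·P2 via (27.87,33.45): [(24.0456, 37.648) (0, 35.0025) (0, 24.6266) (39.2695, 0) (58.3435, 0)]  |A|=1035.5489
5. ⊥bis P3·P4 via (28.355,23.345): [(26.0439, 35.4545) (24.0456, 37.648) (0, 35.0025) (0, 24.6266) (31.9322, 4.6013)]  |A|=597.7775
6. ⊥bis P3·P5 via (17.295,30.875): [(27.6008, 27.2967) (4.1064, 35.4543) (0, 35.0025) (0, 24.6266) (31.9322, 4.6013)]  |A|=484.2358
7. canonical 5-gon: [(27.6008, 27.2967) (4.1064, 35.4543) (0, 35.0025) (0, 24.6266) (31.9322, 4.6013)]
8. shoelace: 484.2358

Area of P3's cell: 484.2358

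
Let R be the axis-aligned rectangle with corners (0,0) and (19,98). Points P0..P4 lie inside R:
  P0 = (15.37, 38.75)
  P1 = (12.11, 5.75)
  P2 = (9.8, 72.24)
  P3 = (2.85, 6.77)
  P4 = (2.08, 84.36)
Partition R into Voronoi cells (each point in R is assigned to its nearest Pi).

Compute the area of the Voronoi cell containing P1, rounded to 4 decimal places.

1. box [0,19]×[0,98]: [(0, 0) (19, 0) (19, 98) (0, 98)]
2. ⊥bis P1·P0 via (13.74,22.25): [(0, 23.6073) (0, 0) (19, 0) (19, 21.7304)]  |A|=430.7084
3. ⊥bis P1·P2 via (10.955,38.995): [(0, 23.6073) (0, 0) (19, 0) (19, 21.7304)]  |A|=430.7084
4. ⊥bis P1·P3 via (7.48,6.26): [(9.2897, 22.6896) (6.7905, 0) (19, 0) (19, 21.7304)]  |A|=244.0188
5. ⊥bis P1·P4 via (7.095,45.055): [(9.2897, 22.6896) (6.7905, 0) (19, 0) (19, 21.7304)]  |A|=244.0188
6. canonical 4-gon: [(9.2897, 22.6896) (6.7905, 0) (19, 0) (19, 21.7304)]
7. shoelace: 244.0188

Area of P1's cell: 244.0188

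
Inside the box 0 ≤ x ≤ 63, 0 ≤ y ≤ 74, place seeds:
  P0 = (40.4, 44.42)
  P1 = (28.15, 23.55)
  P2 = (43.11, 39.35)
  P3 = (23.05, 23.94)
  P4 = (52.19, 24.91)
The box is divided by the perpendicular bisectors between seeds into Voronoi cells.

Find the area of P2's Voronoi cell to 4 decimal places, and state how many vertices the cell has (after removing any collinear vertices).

Area of P2's cell: 351.2353 (4 vertices)

1. box [0,63]×[0,74]: [(0, 0) (63, 0) (63, 74) (0, 74)]
2. ⊥bis P2·P0 via (41.755,41.885): [(0, 19.5663) (0, 0) (63, 0) (63, 53.2408)]  |A|=2293.4224
3. ⊥bis P2·P1 via (35.63,31.45): [(30.7958, 36.0271) (63, 5.5351) (63, 53.2408)]  |A|=768.1608
4. ⊥bis P2·P3 via (33.08,31.645): [(30.7958, 36.0271) (63, 5.5351) (63, 53.2408)]  |A|=768.1608
5. ⊥bis P2·P4 via (47.65,32.13): [(30.7958, 36.0271) (39.9954, 27.3167) (63, 41.7822) (63, 53.2408)]  |A|=351.2353
6. canonical 4-gon: [(30.7958, 36.0271) (39.9954, 27.3167) (63, 41.7822) (63, 53.2408)]
7. shoelace: 351.2353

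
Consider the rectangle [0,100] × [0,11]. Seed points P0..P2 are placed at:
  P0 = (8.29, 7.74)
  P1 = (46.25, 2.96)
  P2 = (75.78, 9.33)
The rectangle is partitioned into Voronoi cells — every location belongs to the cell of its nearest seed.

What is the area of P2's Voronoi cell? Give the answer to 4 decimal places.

Area of P2's cell: 427.3045

1. box [0,100]×[0,11]: [(0, 0) (100, 0) (100, 11) (0, 11)]
2. ⊥bis P2·P0 via (42.035,8.535): [(42.2361, 0) (100, 0) (100, 11) (41.9769, 11)]  |A|=636.8285
3. ⊥bis P2·P1 via (61.015,6.145): [(62.3406, 0) (100, 0) (100, 11) (59.9677, 11)]  |A|=427.3045
4. canonical 4-gon: [(62.3406, 0) (100, 0) (100, 11) (59.9677, 11)]
5. shoelace: 427.3045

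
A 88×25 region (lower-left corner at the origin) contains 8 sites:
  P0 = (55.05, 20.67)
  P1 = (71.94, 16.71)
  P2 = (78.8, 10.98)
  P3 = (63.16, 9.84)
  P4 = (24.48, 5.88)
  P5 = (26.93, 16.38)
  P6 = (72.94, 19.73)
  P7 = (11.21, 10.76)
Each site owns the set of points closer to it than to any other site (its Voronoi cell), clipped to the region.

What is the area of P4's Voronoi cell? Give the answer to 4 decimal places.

Area of P4's cell: 268.5907

1. box [0,88]×[0,25]: [(0, 0) (88, 0) (88, 25) (0, 25)]
2. ⊥bis P4·P0 via (39.765,13.275): [(0, 0) (46.1875, 0) (34.0924, 25) (0, 25)]  |A|=1003.4988
3. ⊥bis P4·P1 via (48.21,11.295): [(0, 0) (46.1875, 0) (34.0924, 25) (0, 25)]  |A|=1003.4988
4. ⊥bis P4·P2 via (51.64,8.43): [(0, 0) (46.1875, 0) (34.0924, 25) (0, 25)]  |A|=1003.4988
5. ⊥bis P4·P3 via (43.82,7.86): [(0, 0) (44.6247, 0) (44.2052, 4.0974) (34.0924, 25) (0, 25)]  |A|=1000.297
6. ⊥bis P4·P5 via (25.705,11.13): [(0, 17.1278) (0, 0) (44.6247, 0) (44.2052, 4.0974) (42.724, 7.1589)]  |A|=528.0091
7. ⊥bis P4·P6 via (48.71,12.805): [(0, 17.1278) (0, 0) (44.6247, 0) (44.2052, 4.0974) (42.724, 7.1589)]  |A|=528.0091
8. ⊥bis P4·P7 via (17.845,8.32): [(19.4179, 12.597) (14.7853, 0) (44.6247, 0) (44.2052, 4.0974) (42.724, 7.1589)]  |A|=268.5907
9. canonical 5-gon: [(19.4179, 12.597) (14.7853, 0) (44.6247, 0) (44.2052, 4.0974) (42.724, 7.1589)]
10. shoelace: 268.5907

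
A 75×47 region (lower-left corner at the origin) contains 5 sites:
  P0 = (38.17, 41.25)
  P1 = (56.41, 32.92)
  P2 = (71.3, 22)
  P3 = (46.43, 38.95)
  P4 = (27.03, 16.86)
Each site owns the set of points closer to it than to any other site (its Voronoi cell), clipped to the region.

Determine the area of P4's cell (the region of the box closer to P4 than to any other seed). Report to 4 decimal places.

Area of P4's cell: 1584.3007

1. box [0,75]×[0,47]: [(0, 0) (75, 0) (75, 47) (0, 47)]
2. ⊥bis P4·P0 via (32.6,29.055): [(0, 43.9449) (0, 0) (75, 0) (75, 9.689)]  |A|=2011.2714
3. ⊥bis P4·P1 via (41.72,24.89): [(41.7204, 24.8893) (0, 43.9449) (0, 0) (55.3256, 0)]  |A|=1605.2069
4. ⊥bis P4·P2 via (49.165,19.43): [(50.3679, 9.0696) (41.7204, 24.8893) (0, 43.9449) (0, 0) (51.4209, 0)]  |A|=1587.4998
5. ⊥bis P4·P3 via (36.73,27.905): [(50.3679, 9.0696) (43.1575, 22.2602) (38.4771, 26.3707) (0, 43.9449) (0, 0) (51.4209, 0)]  |A|=1584.3007
6. canonical 6-gon: [(50.3679, 9.0696) (43.1575, 22.2602) (38.4771, 26.3707) (0, 43.9449) (0, 0) (51.4209, 0)]
7. shoelace: 1584.3007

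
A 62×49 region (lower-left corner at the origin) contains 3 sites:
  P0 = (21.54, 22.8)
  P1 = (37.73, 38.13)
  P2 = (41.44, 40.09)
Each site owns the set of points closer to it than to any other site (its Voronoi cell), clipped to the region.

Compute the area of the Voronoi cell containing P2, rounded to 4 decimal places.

1. box [0,62]×[0,49]: [(0, 0) (62, 0) (62, 49) (0, 49)]
2. ⊥bis P2·P0 via (31.49,31.445): [(58.8108, 0) (62, 0) (62, 49) (16.2374, 49)]  |A|=1199.318
3. ⊥bis P2·P1 via (39.585,39.11): [(60.2469, 0) (62, 0) (62, 49) (34.3601, 49)]  |A|=720.129
4. canonical 4-gon: [(60.2469, 0) (62, 0) (62, 49) (34.3601, 49)]
5. shoelace: 720.129

Area of P2's cell: 720.1290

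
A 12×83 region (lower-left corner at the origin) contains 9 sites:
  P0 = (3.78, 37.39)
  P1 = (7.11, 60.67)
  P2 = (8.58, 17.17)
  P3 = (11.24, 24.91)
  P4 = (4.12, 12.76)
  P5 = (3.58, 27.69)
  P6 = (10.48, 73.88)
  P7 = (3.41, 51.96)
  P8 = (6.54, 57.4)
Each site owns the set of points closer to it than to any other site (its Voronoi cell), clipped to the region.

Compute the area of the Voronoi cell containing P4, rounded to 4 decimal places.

Area of P4's cell: 183.0194

1. box [0,12]×[0,83]: [(0, 0) (12, 0) (12, 83) (0, 83)]
2. ⊥bis P4·P0 via (3.95,25.075): [(0, 25.0205) (0, 0) (12, 0) (12, 25.1861)]  |A|=301.2396
3. ⊥bis P4·P1 via (5.615,36.715): [(0, 25.0205) (0, 0) (12, 0) (12, 25.1861)]  |A|=301.2396
4. ⊥bis P4·P2 via (6.35,14.965): [(0, 21.387) (0, 0) (12, 0) (12, 9.2509)]  |A|=183.8276
5. ⊥bis P4·P3 via (7.68,18.835): [(0, 21.387) (0, 0) (12, 0) (12, 9.2509)]  |A|=183.8276
6. ⊥bis P4·P5 via (3.85,20.225): [(1.2422, 20.1307) (0, 20.0858) (0, 0) (12, 0) (12, 9.2509)]  |A|=183.0194
7. ⊥bis P4·P6 via (7.3,43.32): [(1.2422, 20.1307) (0, 20.0858) (0, 0) (12, 0) (12, 9.2509)]  |A|=183.0194
8. ⊥bis P4·P7 via (3.765,32.36): [(1.2422, 20.1307) (0, 20.0858) (0, 0) (12, 0) (12, 9.2509)]  |A|=183.0194
9. ⊥bis P4·P8 via (5.33,35.08): [(1.2422, 20.1307) (0, 20.0858) (0, 0) (12, 0) (12, 9.2509)]  |A|=183.0194
10. canonical 5-gon: [(1.2422, 20.1307) (0, 20.0858) (0, 0) (12, 0) (12, 9.2509)]
11. shoelace: 183.0194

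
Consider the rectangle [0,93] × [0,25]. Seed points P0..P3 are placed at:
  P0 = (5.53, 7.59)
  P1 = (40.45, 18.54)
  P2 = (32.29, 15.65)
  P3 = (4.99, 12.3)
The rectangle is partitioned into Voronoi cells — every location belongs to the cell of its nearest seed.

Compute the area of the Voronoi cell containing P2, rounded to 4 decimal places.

1. box [0,93]×[0,25]: [(0, 0) (93, 0) (93, 25) (0, 25)]
2. ⊥bis P2·P0 via (18.91,11.62): [(22.4099, 0) (93, 0) (93, 25) (14.88, 25)]  |A|=1858.8763
3. ⊥bis P2·P1 via (36.37,17.095): [(22.4099, 0) (42.4245, 0) (33.5703, 25) (14.88, 25)]  |A|=483.8112
4. ⊥bis P2·P3 via (18.64,13.975): [(18.942, 11.5136) (22.4099, 0) (42.4245, 0) (33.5703, 25) (17.2871, 25)]  |A|=467.5796
5. canonical 5-gon: [(18.942, 11.5136) (22.4099, 0) (42.4245, 0) (33.5703, 25) (17.2871, 25)]
6. shoelace: 467.5796

Area of P2's cell: 467.5796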